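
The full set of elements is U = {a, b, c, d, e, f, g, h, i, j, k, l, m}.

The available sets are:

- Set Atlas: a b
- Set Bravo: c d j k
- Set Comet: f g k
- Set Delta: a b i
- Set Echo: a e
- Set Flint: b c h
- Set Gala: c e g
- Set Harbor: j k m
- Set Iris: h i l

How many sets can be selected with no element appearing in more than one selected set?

4

Atlas, Gala, Harbor, Iris are pairwise disjoint (Atlas={a,b}; Gala={c,e,g}; Harbor={j,k,m}; Iris={h,i,l}).
Every remaining set overlaps one of these, and no 5 of the listed sets are pairwise disjoint, so 4 is the maximum.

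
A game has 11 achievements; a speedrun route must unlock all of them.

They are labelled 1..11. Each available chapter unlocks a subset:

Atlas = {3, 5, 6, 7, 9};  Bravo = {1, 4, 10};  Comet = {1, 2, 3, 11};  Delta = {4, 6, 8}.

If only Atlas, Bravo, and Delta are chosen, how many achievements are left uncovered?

2

Union of Atlas, Bravo, Delta = {1, 3, 4, 5, 6, 7, 8, 9, 10}.
Not covered: 2, 11 — 2 achievements.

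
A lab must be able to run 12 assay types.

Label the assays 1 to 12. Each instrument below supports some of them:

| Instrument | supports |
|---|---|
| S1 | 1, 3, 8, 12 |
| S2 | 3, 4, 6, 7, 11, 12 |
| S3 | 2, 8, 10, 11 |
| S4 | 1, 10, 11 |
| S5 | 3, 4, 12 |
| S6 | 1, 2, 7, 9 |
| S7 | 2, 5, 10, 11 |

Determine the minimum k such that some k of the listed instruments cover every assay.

Take {S1, S2, S6, S7}. Their union is {1, 2, 3, 4, 5, 6, 7, 8, 9, 10, 11, 12}, which is all 12 assays.
No 3 of the 7 instruments cover everything (all 35 combinations miss at least one assay), so 4 is optimal.

4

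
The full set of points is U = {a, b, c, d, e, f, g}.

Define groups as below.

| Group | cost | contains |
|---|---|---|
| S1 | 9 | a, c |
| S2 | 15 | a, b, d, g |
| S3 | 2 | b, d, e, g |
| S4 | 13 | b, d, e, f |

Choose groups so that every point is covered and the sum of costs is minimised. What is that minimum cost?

24

S1, S3, S4 together cover every point (S1 ∪ S3 ∪ S4 = {a, b, c, d, e, f, g}); total cost 9 + 2 + 13 = 24.
No covering selection has total cost below 24.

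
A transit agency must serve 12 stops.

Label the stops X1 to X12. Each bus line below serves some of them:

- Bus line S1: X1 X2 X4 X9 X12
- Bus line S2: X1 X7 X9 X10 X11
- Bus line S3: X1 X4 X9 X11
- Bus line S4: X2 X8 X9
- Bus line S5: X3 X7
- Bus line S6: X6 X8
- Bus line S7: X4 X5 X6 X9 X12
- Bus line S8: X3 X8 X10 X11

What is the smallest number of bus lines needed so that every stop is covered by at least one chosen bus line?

4

Take {S1, S2, S7, S8}. Their union is {X1, X2, X3, X4, X5, X6, X7, X8, X9, X10, X11, X12}, which is all 12 stops.
No 3 of the 8 bus lines cover everything (all 56 combinations miss at least one stop), so 4 is optimal.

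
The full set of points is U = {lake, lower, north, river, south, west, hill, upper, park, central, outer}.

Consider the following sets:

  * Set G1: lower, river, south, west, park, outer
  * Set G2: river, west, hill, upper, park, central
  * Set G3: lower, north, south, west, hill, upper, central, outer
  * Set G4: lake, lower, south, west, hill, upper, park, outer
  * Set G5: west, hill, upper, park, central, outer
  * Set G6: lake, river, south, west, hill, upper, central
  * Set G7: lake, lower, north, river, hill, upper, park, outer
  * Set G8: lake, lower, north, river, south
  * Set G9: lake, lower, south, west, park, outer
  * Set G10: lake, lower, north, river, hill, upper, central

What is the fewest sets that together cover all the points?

2

Take {G4, G10}. Their union is {lake, lower, north, river, south, west, hill, upper, park, central, outer}, which is all 11 points.
No single set has all 11 points (the largest, G3, has 8), so 2 is optimal.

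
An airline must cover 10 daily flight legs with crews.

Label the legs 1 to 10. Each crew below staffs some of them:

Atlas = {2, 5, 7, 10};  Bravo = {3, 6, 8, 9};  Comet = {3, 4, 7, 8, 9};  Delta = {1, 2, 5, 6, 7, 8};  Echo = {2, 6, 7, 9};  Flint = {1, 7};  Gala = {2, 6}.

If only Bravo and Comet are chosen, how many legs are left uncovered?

Union of Bravo, Comet = {3, 4, 6, 7, 8, 9}.
Not covered: 1, 2, 5, 10 — 4 legs.

4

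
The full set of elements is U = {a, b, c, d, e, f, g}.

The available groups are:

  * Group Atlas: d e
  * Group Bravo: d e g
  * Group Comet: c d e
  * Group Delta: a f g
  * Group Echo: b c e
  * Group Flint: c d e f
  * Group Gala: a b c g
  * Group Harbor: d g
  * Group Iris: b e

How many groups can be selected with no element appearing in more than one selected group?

2

Harbor, Iris are pairwise disjoint (Harbor={d,g}; Iris={b,e}).
Every remaining group overlaps one of these, and no 3 of the listed groups are pairwise disjoint, so 2 is the maximum.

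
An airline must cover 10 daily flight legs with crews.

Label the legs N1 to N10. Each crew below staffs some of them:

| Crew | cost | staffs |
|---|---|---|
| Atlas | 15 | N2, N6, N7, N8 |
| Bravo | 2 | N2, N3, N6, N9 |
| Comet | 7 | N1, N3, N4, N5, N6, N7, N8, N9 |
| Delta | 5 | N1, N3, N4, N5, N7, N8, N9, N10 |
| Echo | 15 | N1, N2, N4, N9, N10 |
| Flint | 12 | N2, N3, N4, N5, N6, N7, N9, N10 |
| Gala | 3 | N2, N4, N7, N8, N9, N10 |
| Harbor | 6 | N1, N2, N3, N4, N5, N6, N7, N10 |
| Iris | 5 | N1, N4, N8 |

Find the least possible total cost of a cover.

Bravo, Delta together cover every leg (Bravo ∪ Delta = {N1, N2, N3, N4, N5, N6, N7, N8, N9, N10}); total cost 2 + 5 = 7.
The greedy pick Bravo, Gala, Delta costs 10; no covering selection beats 7.

7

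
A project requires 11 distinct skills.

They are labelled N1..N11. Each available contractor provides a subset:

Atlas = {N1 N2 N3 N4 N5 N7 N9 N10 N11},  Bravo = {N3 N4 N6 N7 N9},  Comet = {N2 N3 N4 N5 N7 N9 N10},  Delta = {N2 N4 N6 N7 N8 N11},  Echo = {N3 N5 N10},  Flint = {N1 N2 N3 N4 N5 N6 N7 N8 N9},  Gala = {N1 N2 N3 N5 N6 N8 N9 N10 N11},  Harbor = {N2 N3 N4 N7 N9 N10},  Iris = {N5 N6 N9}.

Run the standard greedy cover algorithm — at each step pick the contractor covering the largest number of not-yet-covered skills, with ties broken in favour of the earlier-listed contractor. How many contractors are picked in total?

Greedy: pick Atlas (covers 9 new) → pick Delta (covers 2 new). Total picks: 2.

2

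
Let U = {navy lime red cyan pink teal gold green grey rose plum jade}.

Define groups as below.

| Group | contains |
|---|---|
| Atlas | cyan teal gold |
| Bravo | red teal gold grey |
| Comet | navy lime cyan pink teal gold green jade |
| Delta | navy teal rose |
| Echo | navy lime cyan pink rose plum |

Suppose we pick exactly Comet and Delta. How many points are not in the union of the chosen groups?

3

Union of Comet, Delta = {navy, lime, cyan, pink, teal, gold, green, rose, jade}.
Not covered: red, grey, plum — 3 points.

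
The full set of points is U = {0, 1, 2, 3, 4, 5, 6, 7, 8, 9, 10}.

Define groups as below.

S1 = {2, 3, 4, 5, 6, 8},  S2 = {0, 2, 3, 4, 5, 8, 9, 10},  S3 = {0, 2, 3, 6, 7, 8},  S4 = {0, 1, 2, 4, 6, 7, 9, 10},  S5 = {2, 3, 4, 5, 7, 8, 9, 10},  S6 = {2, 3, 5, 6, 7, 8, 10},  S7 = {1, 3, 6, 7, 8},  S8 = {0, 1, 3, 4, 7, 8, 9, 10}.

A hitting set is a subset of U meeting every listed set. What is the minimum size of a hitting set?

The 2 points {2, 3} hit every group.
No single point lies in every group, so at least 2 are needed and 2 is optimal.

2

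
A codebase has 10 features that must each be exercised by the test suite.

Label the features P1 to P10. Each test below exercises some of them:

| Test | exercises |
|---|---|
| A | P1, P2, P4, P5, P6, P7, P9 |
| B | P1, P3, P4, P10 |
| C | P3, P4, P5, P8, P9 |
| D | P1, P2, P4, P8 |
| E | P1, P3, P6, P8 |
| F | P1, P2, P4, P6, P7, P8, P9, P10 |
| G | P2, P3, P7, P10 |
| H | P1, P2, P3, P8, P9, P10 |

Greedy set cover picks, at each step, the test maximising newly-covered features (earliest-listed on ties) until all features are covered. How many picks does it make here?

Greedy: pick F (covers 8 new) → pick C (covers 2 new). Total picks: 2.

2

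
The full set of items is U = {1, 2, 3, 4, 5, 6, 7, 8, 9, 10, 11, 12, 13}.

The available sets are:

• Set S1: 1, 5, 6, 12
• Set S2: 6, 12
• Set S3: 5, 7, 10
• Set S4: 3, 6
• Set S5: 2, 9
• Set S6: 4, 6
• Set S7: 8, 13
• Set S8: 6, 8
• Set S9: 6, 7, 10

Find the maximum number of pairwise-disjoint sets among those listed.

S2, S3, S5, S7 are pairwise disjoint (S2={6,12}; S3={5,7,10}; S5={2,9}; S7={8,13}).
Every remaining set overlaps one of these, and no 5 of the listed sets are pairwise disjoint, so 4 is the maximum.

4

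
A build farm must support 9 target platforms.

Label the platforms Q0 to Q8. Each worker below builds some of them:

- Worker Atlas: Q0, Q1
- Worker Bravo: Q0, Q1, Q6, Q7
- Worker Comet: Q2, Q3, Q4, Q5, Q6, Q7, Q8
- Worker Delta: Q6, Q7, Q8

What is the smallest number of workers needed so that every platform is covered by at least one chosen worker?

2

Take {Bravo, Comet}. Their union is {Q0, Q1, Q2, Q3, Q4, Q5, Q6, Q7, Q8}, which is all 9 platforms.
No single worker has all 9 platforms (the largest, Comet, has 7), so 2 is optimal.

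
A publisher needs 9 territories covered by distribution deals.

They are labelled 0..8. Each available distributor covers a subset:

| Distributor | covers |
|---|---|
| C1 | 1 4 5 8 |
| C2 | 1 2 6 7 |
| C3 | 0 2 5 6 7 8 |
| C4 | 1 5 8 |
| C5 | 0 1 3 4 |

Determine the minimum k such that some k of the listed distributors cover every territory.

C3 and C5 together: C3 ∪ C5 = {0, 1, 2, 3, 4, 5, 6, 7, 8} — every territory is covered.
No single distributor has all 9 territories (the largest, C3, has 6), so 2 is optimal.

2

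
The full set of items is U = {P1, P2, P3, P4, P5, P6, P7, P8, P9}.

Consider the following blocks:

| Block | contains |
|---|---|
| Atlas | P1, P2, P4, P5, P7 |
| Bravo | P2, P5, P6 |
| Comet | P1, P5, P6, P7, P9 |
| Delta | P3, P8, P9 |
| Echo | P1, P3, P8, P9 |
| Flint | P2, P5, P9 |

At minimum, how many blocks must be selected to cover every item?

Atlas, Bravo, and Echo cover everything between them: the union {P1, P2, P3, P4, P5, P6, P7, P8, P9} is all of U.
Only Atlas contains P4, so Atlas is forced; the remaining 4 items need at least 2 more blocks (each remaining block adds at most 3) — so at least 3 blocks are needed, and 3 is optimal.

3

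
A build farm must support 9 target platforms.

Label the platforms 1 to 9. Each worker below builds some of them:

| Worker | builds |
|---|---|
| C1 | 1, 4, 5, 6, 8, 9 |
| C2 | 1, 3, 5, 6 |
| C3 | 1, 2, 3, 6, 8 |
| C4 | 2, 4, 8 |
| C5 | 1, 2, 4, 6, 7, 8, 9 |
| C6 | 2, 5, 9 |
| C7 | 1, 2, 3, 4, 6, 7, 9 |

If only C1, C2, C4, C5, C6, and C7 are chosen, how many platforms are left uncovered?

Union of C1, C2, C4, C5, C6, C7 = {1, 2, 3, 4, 5, 6, 7, 8, 9} — that's every platform, so 0 are uncovered.

0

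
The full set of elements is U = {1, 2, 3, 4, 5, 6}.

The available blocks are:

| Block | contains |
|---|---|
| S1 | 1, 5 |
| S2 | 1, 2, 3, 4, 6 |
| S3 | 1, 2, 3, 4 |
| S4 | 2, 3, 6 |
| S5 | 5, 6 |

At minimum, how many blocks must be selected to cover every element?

2

S2 and S5 cover everything between them: the union {1, 2, 3, 4, 5, 6} is all of U.
No single block has all 6 elements (the largest, S2, has 5), so 2 is optimal.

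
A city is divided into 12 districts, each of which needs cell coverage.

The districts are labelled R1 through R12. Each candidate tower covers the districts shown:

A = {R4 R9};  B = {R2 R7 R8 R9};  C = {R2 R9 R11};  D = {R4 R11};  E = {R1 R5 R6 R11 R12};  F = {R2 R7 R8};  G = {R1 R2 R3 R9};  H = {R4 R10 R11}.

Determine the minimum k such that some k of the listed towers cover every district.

Take {E, F, G, H}. Their union is {R1, R2, R3, R4, R5, R6, R7, R8, R9, R10, R11, R12}, which is all 12 districts.
Only H contains R10, so H is forced; the remaining 9 districts need at least 3 more towers (each remaining tower adds at most 4) — so at least 4 towers are needed, and 4 is optimal.

4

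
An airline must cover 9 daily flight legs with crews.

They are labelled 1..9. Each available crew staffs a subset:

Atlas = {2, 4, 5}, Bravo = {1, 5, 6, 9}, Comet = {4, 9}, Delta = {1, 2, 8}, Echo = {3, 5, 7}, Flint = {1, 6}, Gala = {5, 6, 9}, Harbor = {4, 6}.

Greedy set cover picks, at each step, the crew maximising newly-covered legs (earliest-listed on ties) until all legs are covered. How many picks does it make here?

4

Greedy: pick Bravo (covers 4 new) → pick Atlas (covers 2 new) → pick Echo (covers 2 new) → pick Delta (covers 1 new). Total picks: 4.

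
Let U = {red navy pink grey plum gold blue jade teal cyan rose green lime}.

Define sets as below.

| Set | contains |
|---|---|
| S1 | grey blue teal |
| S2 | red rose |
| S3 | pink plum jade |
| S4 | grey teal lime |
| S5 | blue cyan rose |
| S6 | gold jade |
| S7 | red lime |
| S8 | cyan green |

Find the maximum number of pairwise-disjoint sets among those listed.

4

S1, S3, S7, S8 are pairwise disjoint (S1={grey,blue,teal}; S3={pink,plum,jade}; S7={red,lime}; S8={cyan,green}).
Every remaining set overlaps one of these, and no 5 of the listed sets are pairwise disjoint, so 4 is the maximum.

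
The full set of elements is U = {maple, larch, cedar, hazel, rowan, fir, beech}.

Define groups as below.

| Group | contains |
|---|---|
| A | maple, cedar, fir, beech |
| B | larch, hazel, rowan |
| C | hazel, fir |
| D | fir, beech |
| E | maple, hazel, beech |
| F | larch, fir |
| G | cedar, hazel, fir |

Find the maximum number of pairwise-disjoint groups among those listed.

2

B, D are pairwise disjoint (B={larch,hazel,rowan}; D={fir,beech}).
Every remaining group overlaps one of these, and no 3 of the listed groups are pairwise disjoint, so 2 is the maximum.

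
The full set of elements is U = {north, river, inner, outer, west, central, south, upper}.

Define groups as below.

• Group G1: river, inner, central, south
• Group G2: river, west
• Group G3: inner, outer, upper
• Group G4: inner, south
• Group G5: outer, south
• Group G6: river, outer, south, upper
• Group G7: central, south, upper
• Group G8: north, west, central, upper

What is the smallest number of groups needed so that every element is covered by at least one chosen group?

G3 and G6 and G8 together: G3 ∪ G6 ∪ G8 = {north, river, inner, outer, west, central, south, upper} — every element is covered.
Only G8 contains north, so G8 is forced; the remaining 4 elements need at least 2 more groups (each remaining group adds at most 3) — so at least 3 groups are needed, and 3 is optimal.

3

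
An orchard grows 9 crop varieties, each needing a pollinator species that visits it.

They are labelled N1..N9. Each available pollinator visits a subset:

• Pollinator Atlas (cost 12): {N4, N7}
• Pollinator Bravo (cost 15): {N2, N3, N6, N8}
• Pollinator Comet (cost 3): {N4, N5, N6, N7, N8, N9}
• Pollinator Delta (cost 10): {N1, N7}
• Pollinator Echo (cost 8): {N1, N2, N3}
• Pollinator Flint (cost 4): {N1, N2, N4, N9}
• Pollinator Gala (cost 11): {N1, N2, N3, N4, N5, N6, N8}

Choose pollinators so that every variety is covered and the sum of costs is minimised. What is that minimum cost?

Comet, Echo together cover every variety (Comet ∪ Echo = {N1, N2, N3, N4, N5, N6, N7, N8, N9}); total cost 3 + 8 = 11.
The greedy pick Comet, Flint, Echo costs 15; no covering selection beats 11.

11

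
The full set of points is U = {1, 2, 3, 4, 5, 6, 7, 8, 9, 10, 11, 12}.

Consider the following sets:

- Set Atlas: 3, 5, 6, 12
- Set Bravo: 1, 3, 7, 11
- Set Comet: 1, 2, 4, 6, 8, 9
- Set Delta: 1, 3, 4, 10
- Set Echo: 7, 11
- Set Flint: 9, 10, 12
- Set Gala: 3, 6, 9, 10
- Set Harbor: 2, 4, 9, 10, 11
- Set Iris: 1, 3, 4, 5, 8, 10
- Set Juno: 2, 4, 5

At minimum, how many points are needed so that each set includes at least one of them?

4

The 4 points {2, 3, 10, 11} hit every set.
No choice of 3 points meets every set, so 4 is the minimum.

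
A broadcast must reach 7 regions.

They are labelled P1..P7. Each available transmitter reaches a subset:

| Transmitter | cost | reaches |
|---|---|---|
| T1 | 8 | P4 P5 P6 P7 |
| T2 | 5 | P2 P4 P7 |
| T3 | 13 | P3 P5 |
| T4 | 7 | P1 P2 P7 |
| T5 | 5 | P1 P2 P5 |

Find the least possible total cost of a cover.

T1, T3, T5 together cover every region (T1 ∪ T3 ∪ T5 = {P1, P2, P3, P4, P5, P6, P7}); total cost 8 + 13 + 5 = 26.
The greedy pick T2, T5, T1, T3 costs 31; no covering selection beats 26.

26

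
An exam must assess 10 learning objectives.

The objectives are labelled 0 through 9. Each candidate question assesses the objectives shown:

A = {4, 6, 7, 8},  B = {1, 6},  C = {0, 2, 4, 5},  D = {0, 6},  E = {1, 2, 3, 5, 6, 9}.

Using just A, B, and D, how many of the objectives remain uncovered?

4

Union of A, B, D = {0, 1, 4, 6, 7, 8}.
Not covered: 2, 3, 5, 9 — 4 objectives.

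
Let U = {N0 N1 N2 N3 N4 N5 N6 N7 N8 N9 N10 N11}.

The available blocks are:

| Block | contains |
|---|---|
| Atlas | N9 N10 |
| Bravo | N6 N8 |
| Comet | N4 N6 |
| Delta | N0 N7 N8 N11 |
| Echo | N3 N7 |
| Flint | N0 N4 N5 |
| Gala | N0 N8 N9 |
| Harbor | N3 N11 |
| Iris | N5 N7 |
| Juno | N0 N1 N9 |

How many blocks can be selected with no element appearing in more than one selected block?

4

Atlas, Bravo, Echo, Flint are pairwise disjoint (Atlas={N9,N10}; Bravo={N6,N8}; Echo={N3,N7}; Flint={N0,N4,N5}).
Every remaining block overlaps one of these, and no 5 of the listed blocks are pairwise disjoint, so 4 is the maximum.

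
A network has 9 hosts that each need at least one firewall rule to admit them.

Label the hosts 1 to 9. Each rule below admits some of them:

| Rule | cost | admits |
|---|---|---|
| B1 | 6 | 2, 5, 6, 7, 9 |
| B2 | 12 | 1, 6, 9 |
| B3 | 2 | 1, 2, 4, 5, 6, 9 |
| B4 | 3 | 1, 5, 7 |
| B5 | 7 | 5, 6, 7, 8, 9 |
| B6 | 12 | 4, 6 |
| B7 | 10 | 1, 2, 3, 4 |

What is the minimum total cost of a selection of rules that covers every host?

B5, B7 together cover every host (B5 ∪ B7 = {1, 2, 3, 4, 5, 6, 7, 8, 9}); total cost 7 + 10 = 17.
The greedy pick B3, B4, B5, B7 costs 22; no covering selection beats 17.

17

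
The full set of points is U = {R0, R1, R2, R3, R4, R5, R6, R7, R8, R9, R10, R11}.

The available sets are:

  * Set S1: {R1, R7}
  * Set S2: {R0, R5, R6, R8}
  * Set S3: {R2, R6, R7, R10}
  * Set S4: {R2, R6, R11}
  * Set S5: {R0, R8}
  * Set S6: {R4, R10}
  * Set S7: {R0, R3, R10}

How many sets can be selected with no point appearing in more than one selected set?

4

S1, S4, S5, S6 are pairwise disjoint (S1={R1,R7}; S4={R2,R6,R11}; S5={R0,R8}; S6={R4,R10}).
Every remaining set overlaps one of these, and no 5 of the listed sets are pairwise disjoint, so 4 is the maximum.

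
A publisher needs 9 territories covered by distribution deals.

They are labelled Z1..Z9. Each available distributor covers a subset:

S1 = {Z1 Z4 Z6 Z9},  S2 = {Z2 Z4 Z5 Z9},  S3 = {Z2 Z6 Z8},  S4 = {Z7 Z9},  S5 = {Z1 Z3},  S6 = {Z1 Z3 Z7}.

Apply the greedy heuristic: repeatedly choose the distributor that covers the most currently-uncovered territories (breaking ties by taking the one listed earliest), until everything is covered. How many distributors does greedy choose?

Greedy: pick S1 (covers 4 new) → pick S2 (covers 2 new) → pick S6 (covers 2 new) → pick S3 (covers 1 new). Total picks: 4.
(The true minimum cover uses only 3 distributors, so greedy is not optimal here.)

4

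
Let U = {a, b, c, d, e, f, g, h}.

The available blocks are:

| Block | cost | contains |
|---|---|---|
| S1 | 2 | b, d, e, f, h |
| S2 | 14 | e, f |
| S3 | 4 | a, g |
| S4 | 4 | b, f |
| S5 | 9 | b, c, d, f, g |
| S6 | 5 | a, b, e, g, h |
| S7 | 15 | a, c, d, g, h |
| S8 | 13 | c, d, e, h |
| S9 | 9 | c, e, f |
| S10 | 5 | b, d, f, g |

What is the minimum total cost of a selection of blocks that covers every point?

S5, S6 together cover every point (S5 ∪ S6 = {a, b, c, d, e, f, g, h}); total cost 9 + 5 = 14.
The greedy pick S1, S3, S5 costs 15; no covering selection beats 14.

14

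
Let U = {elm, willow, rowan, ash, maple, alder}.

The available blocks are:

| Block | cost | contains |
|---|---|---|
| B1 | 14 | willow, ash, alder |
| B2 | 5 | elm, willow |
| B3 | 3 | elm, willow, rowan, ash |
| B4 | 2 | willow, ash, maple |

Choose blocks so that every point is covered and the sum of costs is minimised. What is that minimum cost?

19

B1, B3, B4 together cover every point (B1 ∪ B3 ∪ B4 = {elm, willow, rowan, ash, maple, alder}); total cost 14 + 3 + 2 = 19.
No covering selection has total cost below 19.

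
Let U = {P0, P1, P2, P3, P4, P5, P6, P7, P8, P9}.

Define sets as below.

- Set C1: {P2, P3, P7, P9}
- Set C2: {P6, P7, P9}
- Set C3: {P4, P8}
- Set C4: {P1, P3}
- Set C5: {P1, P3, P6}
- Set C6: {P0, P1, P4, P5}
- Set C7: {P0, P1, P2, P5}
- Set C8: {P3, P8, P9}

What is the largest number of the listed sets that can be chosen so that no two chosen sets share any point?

C2, C3, C4 are pairwise disjoint (C2={P6,P7,P9}; C3={P4,P8}; C4={P1,P3}).
Every remaining set overlaps one of these, and no 4 of the listed sets are pairwise disjoint, so 3 is the maximum.

3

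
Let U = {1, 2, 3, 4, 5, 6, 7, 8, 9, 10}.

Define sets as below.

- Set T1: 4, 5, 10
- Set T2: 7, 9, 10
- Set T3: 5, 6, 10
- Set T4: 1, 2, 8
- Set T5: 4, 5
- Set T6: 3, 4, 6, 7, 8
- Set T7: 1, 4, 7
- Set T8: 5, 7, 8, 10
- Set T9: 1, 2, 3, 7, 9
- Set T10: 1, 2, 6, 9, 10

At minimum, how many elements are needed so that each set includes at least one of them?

H = {1, 5, 7} meets every set (each contains at least one member of H), and |H| = 3.
The sets T2, T4, T5 are pairwise disjoint, so any hitting set needs a separate element for each — at least 3. Hence 3 is optimal.

3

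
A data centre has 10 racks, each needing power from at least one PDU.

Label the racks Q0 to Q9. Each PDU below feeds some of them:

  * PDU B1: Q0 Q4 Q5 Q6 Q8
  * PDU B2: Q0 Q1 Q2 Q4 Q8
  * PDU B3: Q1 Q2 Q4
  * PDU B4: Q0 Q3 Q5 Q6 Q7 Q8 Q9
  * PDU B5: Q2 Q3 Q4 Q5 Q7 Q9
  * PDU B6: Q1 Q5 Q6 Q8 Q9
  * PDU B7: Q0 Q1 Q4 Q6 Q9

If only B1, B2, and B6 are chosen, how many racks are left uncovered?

2

Union of B1, B2, B6 = {Q0, Q1, Q2, Q4, Q5, Q6, Q8, Q9}.
Not covered: Q3, Q7 — 2 racks.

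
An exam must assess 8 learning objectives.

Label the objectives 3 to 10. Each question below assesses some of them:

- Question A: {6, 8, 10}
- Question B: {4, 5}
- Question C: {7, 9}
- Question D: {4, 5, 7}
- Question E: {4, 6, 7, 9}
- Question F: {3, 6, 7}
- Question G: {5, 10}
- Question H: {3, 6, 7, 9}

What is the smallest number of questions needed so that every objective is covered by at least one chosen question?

3

A and D and H together: A ∪ D ∪ H = {3, 4, 5, 6, 7, 8, 9, 10} — every objective is covered.
Only A contains 8, so A is forced; the remaining 5 objectives need at least 2 more questions (each remaining question adds at most 3) — so at least 3 questions are needed, and 3 is optimal.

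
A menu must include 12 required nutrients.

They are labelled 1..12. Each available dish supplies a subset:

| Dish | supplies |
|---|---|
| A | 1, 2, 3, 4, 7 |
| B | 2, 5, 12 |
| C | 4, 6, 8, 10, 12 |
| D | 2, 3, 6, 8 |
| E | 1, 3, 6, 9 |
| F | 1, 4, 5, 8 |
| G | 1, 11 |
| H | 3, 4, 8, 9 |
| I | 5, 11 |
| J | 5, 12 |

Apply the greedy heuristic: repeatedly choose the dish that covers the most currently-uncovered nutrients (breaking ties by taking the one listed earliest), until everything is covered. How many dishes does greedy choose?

4

Greedy: pick A (covers 5 new) → pick C (covers 4 new) → pick I (covers 2 new) → pick E (covers 1 new). Total picks: 4.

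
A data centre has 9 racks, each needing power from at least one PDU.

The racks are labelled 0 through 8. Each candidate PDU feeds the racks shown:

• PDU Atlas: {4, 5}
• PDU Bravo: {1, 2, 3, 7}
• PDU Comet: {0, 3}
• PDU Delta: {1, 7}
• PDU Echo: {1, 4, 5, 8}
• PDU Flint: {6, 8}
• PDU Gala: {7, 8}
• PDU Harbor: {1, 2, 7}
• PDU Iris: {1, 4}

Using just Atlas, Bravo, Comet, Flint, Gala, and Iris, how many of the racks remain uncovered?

Union of Atlas, Bravo, Comet, Flint, Gala, Iris = {0, 1, 2, 3, 4, 5, 6, 7, 8} — that's every rack, so 0 are uncovered.

0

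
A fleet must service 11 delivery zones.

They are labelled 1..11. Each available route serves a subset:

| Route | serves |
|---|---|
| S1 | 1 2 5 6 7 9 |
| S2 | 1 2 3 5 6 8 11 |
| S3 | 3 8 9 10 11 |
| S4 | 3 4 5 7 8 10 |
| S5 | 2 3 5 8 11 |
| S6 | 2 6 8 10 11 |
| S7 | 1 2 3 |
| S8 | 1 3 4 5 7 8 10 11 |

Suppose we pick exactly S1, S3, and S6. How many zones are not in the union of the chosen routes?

1

Union of S1, S3, S6 = {1, 2, 3, 5, 6, 7, 8, 9, 10, 11}.
Not covered: 4 — 1 zone.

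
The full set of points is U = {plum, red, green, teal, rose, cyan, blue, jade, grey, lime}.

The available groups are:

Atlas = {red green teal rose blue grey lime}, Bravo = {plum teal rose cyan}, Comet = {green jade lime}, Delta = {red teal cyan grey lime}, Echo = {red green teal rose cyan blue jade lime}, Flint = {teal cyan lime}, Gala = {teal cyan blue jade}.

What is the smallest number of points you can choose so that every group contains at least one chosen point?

H = {green, cyan} meets every group (each contains at least one member of H), and |H| = 2.
The groups Bravo, Comet are pairwise disjoint, so any hitting set needs a separate point for each — at least 2. Hence 2 is optimal.

2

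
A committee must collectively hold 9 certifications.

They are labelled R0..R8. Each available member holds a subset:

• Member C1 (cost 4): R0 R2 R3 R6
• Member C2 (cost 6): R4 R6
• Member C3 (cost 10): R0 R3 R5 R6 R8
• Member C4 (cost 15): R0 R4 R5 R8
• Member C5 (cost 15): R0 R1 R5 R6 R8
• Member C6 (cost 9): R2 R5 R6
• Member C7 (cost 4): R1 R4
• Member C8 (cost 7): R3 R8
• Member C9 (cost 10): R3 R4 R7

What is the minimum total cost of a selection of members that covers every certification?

C1, C3, C7, C9 together cover every certification (C1 ∪ C3 ∪ C7 ∪ C9 = {R0, R1, R2, R3, R4, R5, R6, R7, R8}); total cost 4 + 10 + 4 + 10 = 28.
No covering selection has total cost below 28.

28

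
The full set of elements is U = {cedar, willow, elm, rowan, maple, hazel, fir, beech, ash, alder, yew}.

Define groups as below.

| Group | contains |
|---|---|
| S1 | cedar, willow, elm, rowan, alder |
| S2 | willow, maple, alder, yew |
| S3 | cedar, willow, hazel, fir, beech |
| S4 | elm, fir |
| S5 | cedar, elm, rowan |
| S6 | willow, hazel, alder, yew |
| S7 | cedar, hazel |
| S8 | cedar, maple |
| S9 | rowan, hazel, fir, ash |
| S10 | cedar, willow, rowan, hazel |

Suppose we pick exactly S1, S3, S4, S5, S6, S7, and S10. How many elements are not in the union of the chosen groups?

Union of S1, S3, S4, S5, S6, S7, S10 = {cedar, willow, elm, rowan, hazel, fir, beech, alder, yew}.
Not covered: maple, ash — 2 elements.

2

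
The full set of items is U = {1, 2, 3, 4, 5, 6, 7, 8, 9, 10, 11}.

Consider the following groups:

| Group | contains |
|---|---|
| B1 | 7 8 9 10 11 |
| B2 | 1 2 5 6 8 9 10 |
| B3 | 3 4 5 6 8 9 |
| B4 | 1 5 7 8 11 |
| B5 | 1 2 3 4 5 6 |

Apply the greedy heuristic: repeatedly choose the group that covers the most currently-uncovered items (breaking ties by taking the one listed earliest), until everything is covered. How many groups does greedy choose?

Greedy: pick B2 (covers 7 new) → pick B1 (covers 2 new) → pick B3 (covers 2 new). Total picks: 3.
(The true minimum cover uses only 2 groups, so greedy is not optimal here.)

3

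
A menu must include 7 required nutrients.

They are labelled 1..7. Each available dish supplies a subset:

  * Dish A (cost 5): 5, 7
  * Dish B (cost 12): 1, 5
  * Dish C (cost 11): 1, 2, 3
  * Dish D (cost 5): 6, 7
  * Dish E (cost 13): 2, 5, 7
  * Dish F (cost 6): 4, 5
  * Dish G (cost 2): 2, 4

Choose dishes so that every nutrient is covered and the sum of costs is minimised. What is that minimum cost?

C, D, F together cover every nutrient (C ∪ D ∪ F = {1, 2, 3, 4, 5, 6, 7}); total cost 11 + 5 + 6 = 22.
The greedy pick G, A, D, C costs 23; no covering selection beats 22.

22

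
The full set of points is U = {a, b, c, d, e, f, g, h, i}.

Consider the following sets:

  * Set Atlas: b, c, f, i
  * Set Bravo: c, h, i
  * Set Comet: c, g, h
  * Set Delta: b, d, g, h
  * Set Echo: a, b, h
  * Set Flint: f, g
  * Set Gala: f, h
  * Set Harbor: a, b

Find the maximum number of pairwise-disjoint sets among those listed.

Bravo, Flint, Harbor are pairwise disjoint (Bravo={c,h,i}; Flint={f,g}; Harbor={a,b}).
Every remaining set overlaps one of these, and no 4 of the listed sets are pairwise disjoint, so 3 is the maximum.

3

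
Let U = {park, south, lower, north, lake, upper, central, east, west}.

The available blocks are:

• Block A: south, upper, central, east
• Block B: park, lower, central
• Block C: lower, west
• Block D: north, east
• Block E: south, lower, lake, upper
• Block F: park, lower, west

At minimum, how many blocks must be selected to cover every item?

B, C, D, and E cover everything between them: the union {park, south, lower, north, lake, upper, central, east, west} is all of U.
Only E contains lake, so E is forced; the remaining 5 items need at least 3 more blocks (each remaining block adds at most 2) — so at least 4 blocks are needed, and 4 is optimal.

4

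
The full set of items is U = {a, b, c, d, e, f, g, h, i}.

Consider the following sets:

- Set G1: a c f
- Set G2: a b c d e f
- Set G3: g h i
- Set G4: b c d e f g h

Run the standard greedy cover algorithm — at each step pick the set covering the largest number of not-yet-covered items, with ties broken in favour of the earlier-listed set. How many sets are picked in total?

3

Greedy: pick G4 (covers 7 new) → pick G1 (covers 1 new) → pick G3 (covers 1 new). Total picks: 3.
(The true minimum cover uses only 2 sets, so greedy is not optimal here.)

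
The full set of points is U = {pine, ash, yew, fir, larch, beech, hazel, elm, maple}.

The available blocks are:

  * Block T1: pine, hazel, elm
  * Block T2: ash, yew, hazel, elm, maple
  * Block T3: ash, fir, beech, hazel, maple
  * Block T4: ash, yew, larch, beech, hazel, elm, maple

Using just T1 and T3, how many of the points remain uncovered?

Union of T1, T3 = {pine, ash, fir, beech, hazel, elm, maple}.
Not covered: yew, larch — 2 points.

2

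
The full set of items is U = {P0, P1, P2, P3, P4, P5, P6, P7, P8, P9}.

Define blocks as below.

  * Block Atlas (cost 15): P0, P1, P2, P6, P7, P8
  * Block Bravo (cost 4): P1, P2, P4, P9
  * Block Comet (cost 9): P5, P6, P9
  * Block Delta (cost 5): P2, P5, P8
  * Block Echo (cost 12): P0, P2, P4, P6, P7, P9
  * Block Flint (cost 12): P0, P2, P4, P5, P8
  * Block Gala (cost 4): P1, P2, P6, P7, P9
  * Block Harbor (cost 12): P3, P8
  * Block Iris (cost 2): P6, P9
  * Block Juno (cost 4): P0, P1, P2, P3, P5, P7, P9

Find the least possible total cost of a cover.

15

Bravo, Delta, Iris, Juno together cover every item (Bravo ∪ Delta ∪ Iris ∪ Juno = {P0, P1, P2, P3, P4, P5, P6, P7, P8, P9}); total cost 4 + 5 + 2 + 4 = 15.
No covering selection has total cost below 15.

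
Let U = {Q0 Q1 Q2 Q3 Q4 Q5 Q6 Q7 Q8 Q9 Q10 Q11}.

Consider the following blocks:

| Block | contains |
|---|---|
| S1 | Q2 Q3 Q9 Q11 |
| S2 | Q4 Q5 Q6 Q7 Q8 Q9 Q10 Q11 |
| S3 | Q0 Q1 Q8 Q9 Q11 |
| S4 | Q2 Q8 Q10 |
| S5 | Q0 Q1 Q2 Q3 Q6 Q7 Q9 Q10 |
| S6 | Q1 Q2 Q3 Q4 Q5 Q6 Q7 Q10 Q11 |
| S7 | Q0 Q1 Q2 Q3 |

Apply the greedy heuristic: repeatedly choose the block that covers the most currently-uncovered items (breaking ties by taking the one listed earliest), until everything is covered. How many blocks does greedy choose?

Greedy: pick S6 (covers 9 new) → pick S3 (covers 3 new). Total picks: 2.

2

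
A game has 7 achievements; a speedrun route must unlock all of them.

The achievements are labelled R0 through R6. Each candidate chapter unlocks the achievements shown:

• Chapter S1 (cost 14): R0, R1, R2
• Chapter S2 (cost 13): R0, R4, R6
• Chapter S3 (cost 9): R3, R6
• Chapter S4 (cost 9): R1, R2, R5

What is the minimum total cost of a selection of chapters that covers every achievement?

S2, S3, S4 together cover every achievement (S2 ∪ S3 ∪ S4 = {R0, R1, R2, R3, R4, R5, R6}); total cost 13 + 9 + 9 = 31.
No covering selection has total cost below 31.

31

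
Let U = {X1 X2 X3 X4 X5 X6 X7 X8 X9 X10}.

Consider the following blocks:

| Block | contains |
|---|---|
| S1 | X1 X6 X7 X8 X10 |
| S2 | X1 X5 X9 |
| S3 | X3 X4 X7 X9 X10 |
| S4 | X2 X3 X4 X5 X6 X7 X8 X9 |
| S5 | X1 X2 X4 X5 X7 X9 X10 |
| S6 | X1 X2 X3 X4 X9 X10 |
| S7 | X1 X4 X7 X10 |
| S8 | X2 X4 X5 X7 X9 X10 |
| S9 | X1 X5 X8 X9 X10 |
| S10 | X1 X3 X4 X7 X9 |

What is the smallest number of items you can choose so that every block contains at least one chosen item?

H = {X9, X10} meets every block (each contains at least one member of H), and |H| = 2.
No single item lies in every block, so at least 2 are needed and 2 is optimal.

2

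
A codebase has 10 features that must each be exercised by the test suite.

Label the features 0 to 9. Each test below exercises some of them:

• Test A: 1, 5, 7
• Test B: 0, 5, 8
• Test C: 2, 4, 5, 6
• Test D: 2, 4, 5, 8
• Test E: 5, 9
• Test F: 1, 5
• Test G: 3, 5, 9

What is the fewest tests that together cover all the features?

4

A and B and C and G together: A ∪ B ∪ C ∪ G = {0, 1, 2, 3, 4, 5, 6, 7, 8, 9} — every feature is covered.
Only B contains 0, so B is forced; the remaining 7 features need at least 3 more tests (each remaining test adds at most 3) — so at least 4 tests are needed, and 4 is optimal.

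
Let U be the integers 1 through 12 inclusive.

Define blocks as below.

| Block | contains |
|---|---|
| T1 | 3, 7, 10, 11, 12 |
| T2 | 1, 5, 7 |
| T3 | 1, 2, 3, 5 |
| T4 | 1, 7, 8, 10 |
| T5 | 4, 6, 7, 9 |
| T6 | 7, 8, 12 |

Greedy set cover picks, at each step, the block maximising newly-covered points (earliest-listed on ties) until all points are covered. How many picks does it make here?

4

Greedy: pick T1 (covers 5 new) → pick T3 (covers 3 new) → pick T5 (covers 3 new) → pick T4 (covers 1 new). Total picks: 4.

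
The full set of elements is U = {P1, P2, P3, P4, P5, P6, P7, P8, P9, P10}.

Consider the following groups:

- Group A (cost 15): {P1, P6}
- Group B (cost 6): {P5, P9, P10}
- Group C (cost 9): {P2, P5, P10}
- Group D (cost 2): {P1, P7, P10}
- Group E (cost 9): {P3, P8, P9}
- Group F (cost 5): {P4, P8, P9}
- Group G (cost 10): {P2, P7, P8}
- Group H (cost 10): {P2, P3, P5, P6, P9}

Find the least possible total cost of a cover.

D, F, H together cover every element (D ∪ F ∪ H = {P1, P2, P3, P4, P5, P6, P7, P8, P9, P10}); total cost 2 + 5 + 10 = 17.
No covering selection has total cost below 17.

17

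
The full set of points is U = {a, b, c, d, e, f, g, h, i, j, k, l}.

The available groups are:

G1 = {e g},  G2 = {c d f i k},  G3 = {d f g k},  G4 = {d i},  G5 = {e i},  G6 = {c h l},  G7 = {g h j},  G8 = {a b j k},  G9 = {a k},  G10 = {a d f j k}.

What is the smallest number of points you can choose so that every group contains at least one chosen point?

Take T = {a, g, h, i}. Each listed group contains at least one of these, so T is a hitting set of size 4.
The groups G1, G4, G6, G8 are pairwise disjoint, so any hitting set needs a separate point for each — at least 4. Hence 4 is optimal.

4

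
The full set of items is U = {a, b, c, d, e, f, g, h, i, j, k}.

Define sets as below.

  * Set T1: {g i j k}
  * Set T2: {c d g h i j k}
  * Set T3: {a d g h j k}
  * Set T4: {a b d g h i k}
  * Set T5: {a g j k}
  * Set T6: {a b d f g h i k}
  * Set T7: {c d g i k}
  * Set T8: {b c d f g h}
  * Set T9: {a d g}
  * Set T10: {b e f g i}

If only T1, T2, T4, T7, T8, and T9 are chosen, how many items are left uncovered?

Union of T1, T2, T4, T7, T8, T9 = {a, b, c, d, f, g, h, i, j, k}.
Not covered: e — 1 item.

1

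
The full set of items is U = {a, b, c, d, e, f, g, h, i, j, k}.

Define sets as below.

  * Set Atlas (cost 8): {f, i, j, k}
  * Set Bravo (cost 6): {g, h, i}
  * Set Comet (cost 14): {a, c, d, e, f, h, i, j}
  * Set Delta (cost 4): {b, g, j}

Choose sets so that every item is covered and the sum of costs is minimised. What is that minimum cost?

Atlas, Comet, Delta together cover every item (Atlas ∪ Comet ∪ Delta = {a, b, c, d, e, f, g, h, i, j, k}); total cost 8 + 14 + 4 = 26.
No covering selection has total cost below 26.

26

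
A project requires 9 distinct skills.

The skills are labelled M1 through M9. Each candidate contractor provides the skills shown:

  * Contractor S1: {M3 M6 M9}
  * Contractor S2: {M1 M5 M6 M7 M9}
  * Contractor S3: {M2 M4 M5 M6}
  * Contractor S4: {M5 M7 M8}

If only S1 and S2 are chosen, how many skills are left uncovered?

Union of S1, S2 = {M1, M3, M5, M6, M7, M9}.
Not covered: M2, M4, M8 — 3 skills.

3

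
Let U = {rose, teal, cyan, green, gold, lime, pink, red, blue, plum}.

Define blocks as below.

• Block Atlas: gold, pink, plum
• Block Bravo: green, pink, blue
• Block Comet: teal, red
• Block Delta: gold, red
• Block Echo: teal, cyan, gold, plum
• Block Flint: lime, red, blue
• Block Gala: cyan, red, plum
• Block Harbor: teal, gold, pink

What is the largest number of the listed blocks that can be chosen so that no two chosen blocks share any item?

Flint, Harbor are pairwise disjoint (Flint={lime,red,blue}; Harbor={teal,gold,pink}).
Every remaining block overlaps one of these, and no 3 of the listed blocks are pairwise disjoint, so 2 is the maximum.

2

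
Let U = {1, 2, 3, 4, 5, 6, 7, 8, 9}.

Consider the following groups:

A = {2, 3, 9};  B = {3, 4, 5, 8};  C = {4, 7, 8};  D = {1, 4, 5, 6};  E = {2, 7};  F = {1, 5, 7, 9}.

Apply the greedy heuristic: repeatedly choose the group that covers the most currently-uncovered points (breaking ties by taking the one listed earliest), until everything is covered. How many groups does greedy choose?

4

Greedy: pick B (covers 4 new) → pick F (covers 3 new) → pick A (covers 1 new) → pick D (covers 1 new). Total picks: 4.
(The true minimum cover uses only 3 groups, so greedy is not optimal here.)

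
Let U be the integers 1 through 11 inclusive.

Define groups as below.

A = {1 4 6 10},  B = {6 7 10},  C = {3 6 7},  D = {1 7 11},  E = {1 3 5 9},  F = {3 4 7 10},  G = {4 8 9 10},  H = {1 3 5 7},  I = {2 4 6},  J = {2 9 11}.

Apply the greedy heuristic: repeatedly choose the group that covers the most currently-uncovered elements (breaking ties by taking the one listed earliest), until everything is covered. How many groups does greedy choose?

5

Greedy: pick A (covers 4 new) → pick E (covers 3 new) → pick D (covers 2 new) → pick G (covers 1 new) → pick I (covers 1 new). Total picks: 5.
(The true minimum cover uses only 4 groups, so greedy is not optimal here.)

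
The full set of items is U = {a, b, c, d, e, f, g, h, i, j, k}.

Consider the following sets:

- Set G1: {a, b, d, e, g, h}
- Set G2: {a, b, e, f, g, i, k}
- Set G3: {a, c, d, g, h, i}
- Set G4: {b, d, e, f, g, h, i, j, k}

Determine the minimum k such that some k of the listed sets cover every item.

G3 and G4 cover everything between them: the union {a, b, c, d, e, f, g, h, i, j, k} is all of U.
No single set has all 11 items (the largest, G4, has 9), so 2 is optimal.

2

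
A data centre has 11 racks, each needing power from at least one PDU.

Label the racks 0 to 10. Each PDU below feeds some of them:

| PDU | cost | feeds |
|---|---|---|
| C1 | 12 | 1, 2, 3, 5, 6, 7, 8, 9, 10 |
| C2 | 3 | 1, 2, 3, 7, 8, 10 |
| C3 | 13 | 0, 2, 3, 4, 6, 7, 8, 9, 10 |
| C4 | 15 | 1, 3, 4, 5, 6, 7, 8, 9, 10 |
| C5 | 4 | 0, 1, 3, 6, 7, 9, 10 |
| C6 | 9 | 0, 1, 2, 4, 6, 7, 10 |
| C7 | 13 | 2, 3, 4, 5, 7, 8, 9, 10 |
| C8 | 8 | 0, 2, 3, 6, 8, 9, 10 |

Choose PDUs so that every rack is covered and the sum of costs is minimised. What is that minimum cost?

17

C5, C7 together cover every rack (C5 ∪ C7 = {0, 1, 2, 3, 4, 5, 6, 7, 8, 9, 10}); total cost 4 + 13 = 17.
The greedy pick C2, C5, C7 costs 20; no covering selection beats 17.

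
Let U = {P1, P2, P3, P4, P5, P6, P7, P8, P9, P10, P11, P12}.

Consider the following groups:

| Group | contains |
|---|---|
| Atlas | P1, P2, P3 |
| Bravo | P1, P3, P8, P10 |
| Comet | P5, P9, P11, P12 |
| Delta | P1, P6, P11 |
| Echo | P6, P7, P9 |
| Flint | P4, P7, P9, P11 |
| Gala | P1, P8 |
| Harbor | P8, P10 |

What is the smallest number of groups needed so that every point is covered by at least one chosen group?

Take {Atlas, Bravo, Comet, Echo, Flint}. Their union is {P1, P2, P3, P4, P5, P6, P7, P8, P9, P10, P11, P12}, which is all 12 points.
No 4 of the 8 groups cover everything (all 70 combinations miss at least one point), so 5 is optimal.

5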